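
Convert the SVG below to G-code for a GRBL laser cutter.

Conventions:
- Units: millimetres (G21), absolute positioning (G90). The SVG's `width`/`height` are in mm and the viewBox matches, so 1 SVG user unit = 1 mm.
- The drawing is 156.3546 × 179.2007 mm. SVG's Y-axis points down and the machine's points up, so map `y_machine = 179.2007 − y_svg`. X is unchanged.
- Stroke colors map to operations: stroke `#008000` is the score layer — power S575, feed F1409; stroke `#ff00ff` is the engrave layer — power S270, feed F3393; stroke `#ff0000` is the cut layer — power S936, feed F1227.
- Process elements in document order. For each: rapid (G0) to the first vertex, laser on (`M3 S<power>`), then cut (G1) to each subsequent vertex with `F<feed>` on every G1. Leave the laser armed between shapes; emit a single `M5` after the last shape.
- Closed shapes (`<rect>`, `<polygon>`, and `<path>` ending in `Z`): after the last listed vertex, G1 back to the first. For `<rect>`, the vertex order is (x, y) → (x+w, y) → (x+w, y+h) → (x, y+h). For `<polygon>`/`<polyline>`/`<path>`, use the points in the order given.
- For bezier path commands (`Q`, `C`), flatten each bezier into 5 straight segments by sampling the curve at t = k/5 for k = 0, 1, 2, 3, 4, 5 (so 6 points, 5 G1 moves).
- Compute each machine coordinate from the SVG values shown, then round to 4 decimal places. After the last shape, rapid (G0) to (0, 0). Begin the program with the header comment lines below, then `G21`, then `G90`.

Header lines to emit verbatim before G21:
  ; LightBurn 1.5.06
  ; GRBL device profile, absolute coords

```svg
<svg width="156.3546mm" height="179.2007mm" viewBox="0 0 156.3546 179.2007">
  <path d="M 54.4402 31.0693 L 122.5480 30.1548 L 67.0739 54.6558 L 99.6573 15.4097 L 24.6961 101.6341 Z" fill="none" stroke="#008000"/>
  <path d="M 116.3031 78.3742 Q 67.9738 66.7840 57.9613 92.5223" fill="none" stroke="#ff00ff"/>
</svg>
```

; LightBurn 1.5.06
; GRBL device profile, absolute coords
G21
G90
G0 X54.4402 Y148.1314
M3 S575
G1 X122.5480 Y149.0459 F1409
G1 X67.0739 Y124.5449 F1409
G1 X99.6573 Y163.7910 F1409
G1 X24.6961 Y77.5666 F1409
G1 X54.4402 Y148.1314 F1409
G0 X116.3031 Y100.8265
M3 S270
G1 X98.5041 Y103.9694 F3393
G1 X83.7703 Y104.1261 F3393
G1 X72.1020 Y101.2965 F3393
G1 X63.4990 Y95.4806 F3393
G1 X57.9613 Y86.6784 F3393
M5
G0 X0.0000 Y0.0000

Since the viewBox matches the mm dimensions, user units are millimetres directly. The only transform is the Y-flip y_m = 179.2007 − y_svg.

Shape 1 is a closed polygon drawn with `<path>`. Its stroke #008000 means score at S575, F1409. After flipping Y the toolpath is (54.4402,148.1314) → (122.5480,149.0459) → (67.0739,124.5449) → (99.6573,163.7910) → (24.6961,77.5666) → (54.4402,148.1314), returning to the start.

Shape 2 is a quadratic bezier drawn with `<path>`. Its stroke #ff00ff means engrave at S270, F3393. After flipping Y the toolpath is (116.3031,100.8265) → (98.5041,103.9694) → (83.7703,104.1261) → (72.1020,101.2965) → (63.4990,95.4806) → (57.9613,86.6784).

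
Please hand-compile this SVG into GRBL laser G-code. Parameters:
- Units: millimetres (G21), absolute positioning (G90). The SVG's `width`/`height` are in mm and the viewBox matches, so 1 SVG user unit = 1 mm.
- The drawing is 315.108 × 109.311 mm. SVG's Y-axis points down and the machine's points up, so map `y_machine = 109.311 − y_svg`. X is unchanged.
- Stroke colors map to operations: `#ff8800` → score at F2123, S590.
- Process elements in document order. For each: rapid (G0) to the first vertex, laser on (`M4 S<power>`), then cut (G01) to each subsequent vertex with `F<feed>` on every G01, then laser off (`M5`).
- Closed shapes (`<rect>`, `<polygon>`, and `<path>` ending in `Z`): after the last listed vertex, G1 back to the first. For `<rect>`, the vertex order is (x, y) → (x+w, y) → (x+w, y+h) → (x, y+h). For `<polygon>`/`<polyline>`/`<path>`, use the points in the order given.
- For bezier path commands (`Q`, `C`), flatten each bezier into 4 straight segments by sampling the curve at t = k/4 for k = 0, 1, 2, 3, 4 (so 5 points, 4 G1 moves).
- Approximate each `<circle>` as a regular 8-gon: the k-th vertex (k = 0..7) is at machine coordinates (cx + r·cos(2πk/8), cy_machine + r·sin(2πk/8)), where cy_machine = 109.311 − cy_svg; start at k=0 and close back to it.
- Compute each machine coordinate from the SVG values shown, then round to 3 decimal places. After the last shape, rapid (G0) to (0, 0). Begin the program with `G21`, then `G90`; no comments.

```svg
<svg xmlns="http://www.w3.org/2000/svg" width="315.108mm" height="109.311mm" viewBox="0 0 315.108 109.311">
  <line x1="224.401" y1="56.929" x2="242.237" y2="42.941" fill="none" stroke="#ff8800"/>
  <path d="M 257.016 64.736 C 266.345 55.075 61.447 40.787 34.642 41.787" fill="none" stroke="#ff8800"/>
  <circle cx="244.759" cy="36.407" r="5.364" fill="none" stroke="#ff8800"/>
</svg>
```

G21
G90
G0 X224.401 Y52.382
M4 S590
G01 X242.237 Y66.370 F2123
M5
G0 X257.016 Y44.575
M4 S590
G01 X229.975 Y52.377 F2123
G01 X159.379 Y60.047 F2123
G01 X82.008 Y65.719 F2123
G01 X34.642 Y67.524 F2123
M5
G0 X250.123 Y72.904
M4 S590
G01 X248.552 Y76.697 F2123
G01 X244.759 Y78.268 F2123
G01 X240.966 Y76.697 F2123
G01 X239.395 Y72.904 F2123
G01 X240.966 Y69.111 F2123
G01 X244.759 Y67.540 F2123
G01 X248.552 Y69.111 F2123
G01 X250.123 Y72.904 F2123
M5
G0 X0.000 Y0.000

Since the viewBox matches the mm dimensions, user units are millimetres directly. The only transform is the Y-flip y_m = 109.311 − y_svg.

Shape 1 is a line segment drawn with `<line>`. Its stroke #ff8800 means score at S590, F2123. After flipping Y the toolpath is (224.401,52.382) → (242.237,66.370).

Shape 2 is a cubic bezier drawn with `<path>`. Its stroke #ff8800 means score at S590, F2123. After flipping Y the toolpath is (257.016,44.575) → (229.975,52.377) → (159.379,60.047) → (82.008,65.719) → (34.642,67.524).

Shape 3 is a circle drawn with `<circle>`. Its stroke #ff8800 means score at S590, F2123. After flipping Y the toolpath is (250.123,72.904) → (248.552,76.697) → (244.759,78.268) → (240.966,76.697) → (239.395,72.904) → (240.966,69.111) → (244.759,67.540) → (248.552,69.111) → (250.123,72.904), returning to the start.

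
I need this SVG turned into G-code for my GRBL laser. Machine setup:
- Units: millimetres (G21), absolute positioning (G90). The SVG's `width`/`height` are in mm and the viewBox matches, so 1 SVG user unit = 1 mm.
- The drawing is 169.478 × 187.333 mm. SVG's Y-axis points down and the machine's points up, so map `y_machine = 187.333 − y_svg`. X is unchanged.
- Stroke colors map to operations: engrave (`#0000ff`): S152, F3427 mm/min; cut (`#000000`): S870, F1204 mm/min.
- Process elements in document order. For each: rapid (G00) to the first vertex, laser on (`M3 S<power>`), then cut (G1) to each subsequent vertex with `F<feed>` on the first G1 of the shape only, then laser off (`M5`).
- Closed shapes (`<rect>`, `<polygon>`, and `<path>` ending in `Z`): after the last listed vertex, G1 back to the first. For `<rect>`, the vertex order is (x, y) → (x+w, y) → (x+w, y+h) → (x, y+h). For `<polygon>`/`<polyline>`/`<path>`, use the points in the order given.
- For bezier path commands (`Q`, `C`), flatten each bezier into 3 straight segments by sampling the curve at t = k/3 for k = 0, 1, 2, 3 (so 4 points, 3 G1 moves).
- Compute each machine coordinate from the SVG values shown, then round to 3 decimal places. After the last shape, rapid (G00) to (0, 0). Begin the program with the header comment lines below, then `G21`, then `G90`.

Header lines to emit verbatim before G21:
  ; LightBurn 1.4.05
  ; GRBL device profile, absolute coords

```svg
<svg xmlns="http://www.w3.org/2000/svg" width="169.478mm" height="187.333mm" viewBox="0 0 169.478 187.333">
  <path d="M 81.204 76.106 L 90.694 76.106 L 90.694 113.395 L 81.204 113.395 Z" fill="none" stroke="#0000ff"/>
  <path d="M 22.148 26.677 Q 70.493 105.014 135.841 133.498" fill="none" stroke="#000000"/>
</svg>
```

; LightBurn 1.4.05
; GRBL device profile, absolute coords
G21
G90
G00 X81.204 Y111.227
M3 S152
G1 X90.694 Y111.227 F3427
G1 X90.694 Y73.938
G1 X81.204 Y73.938
G1 X81.204 Y111.227
M5
G00 X22.148 Y160.656
M3 S870
G1 X56.267 Y113.971 F1204
G1 X94.165 Y78.364
G1 X135.841 Y53.835
M5
G00 X0.000 Y0.000

viewBox `0 0 169.478 187.333` with mm width/height → 1 unit = 1 mm. Flip: y_m = 187.333 − y_svg.

**Shape 1** — `<path>` rectangle, stroke `#0000ff` → engrave (S152, F3427). Machine vertices: (81.204,111.227) → (90.694,111.227) → (90.694,73.938) → (81.204,73.938) → (81.204,111.227). Closed: final G1 returns to the first vertex.

**Shape 2** — `<path>` quadratic bezier, stroke `#000000` → cut (S870, F1204). Control points (SVG): P0=(22.148,26.677), P1=(70.493,105.014), P2=(135.841,133.498); sampled at t=k/3. Machine vertices: (22.148,160.656) → (56.267,113.971) → (94.165,78.364) → (135.841,53.835). Open path.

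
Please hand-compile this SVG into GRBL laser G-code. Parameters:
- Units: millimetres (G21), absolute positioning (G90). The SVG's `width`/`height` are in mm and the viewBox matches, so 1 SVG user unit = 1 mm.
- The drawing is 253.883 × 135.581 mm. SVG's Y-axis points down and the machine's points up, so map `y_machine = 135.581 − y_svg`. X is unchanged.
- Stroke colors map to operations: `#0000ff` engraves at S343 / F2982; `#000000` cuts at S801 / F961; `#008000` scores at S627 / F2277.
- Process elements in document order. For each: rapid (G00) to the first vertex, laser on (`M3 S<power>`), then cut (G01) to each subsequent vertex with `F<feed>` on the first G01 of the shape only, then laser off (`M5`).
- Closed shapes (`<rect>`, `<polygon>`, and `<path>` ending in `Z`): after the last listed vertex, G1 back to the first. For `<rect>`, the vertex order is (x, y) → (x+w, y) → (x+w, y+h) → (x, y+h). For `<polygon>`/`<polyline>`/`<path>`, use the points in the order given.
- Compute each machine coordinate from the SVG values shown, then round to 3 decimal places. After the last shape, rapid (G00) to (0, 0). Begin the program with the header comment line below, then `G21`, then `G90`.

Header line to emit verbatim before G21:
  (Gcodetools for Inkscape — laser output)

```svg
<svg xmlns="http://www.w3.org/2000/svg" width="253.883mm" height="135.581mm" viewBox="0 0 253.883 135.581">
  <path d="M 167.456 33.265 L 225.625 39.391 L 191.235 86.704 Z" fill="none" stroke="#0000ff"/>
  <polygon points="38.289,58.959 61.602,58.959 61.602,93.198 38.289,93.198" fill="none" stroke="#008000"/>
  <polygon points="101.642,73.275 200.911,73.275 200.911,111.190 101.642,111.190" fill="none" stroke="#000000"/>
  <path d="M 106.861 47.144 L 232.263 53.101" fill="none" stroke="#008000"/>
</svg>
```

1 u = 1 mm; y_m = 135.581 − y.

[1] `<path>` regular polygon, #0000ff→engrave S343 F2982: (167.456,102.316) → (225.625,96.190) → (191.235,48.877) → (167.456,102.316) (closed)

[2] `<polygon>` rectangle, #008000→score S627 F2277: (38.289,76.622) → (61.602,76.622) → (61.602,42.383) → (38.289,42.383) → (38.289,76.622) (closed)

[3] `<polygon>` rectangle, #000000→cut S801 F961: (101.642,62.306) → (200.911,62.306) → (200.911,24.391) → (101.642,24.391) → (101.642,62.306) (closed)

[4] `<path>` line segment, #008000→score S627 F2277: (106.861,88.437) → (232.263,82.480)

(Gcodetools for Inkscape — laser output)
G21
G90
G00 X167.456 Y102.316
M3 S343
G01 X225.625 Y96.190 F2982
G01 X191.235 Y48.877
G01 X167.456 Y102.316
M5
G00 X38.289 Y76.622
M3 S627
G01 X61.602 Y76.622 F2277
G01 X61.602 Y42.383
G01 X38.289 Y42.383
G01 X38.289 Y76.622
M5
G00 X101.642 Y62.306
M3 S801
G01 X200.911 Y62.306 F961
G01 X200.911 Y24.391
G01 X101.642 Y24.391
G01 X101.642 Y62.306
M5
G00 X106.861 Y88.437
M3 S627
G01 X232.263 Y82.480 F2277
M5
G00 X0.000 Y0.000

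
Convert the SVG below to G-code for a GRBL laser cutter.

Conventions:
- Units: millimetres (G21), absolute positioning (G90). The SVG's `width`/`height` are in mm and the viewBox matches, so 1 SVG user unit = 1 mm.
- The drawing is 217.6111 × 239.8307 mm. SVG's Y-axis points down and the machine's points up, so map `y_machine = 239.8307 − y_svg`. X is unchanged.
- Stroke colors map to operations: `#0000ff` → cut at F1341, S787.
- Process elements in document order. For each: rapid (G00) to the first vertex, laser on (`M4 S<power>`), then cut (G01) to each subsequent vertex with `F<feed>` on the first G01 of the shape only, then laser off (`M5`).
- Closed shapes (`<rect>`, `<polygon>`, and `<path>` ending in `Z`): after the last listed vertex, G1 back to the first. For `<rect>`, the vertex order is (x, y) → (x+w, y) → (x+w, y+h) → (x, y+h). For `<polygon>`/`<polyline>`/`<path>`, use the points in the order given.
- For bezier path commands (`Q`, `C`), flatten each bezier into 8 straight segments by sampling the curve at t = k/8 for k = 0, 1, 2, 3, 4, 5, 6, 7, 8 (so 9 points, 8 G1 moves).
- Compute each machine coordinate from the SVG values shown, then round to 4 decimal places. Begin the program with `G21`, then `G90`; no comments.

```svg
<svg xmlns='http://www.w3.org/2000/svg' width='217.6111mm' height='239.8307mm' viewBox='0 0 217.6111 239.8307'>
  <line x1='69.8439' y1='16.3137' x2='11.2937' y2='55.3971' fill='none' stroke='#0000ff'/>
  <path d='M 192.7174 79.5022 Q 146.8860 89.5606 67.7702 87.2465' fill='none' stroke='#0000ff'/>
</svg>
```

1 u = 1 mm; y_m = 239.8307 − y.

[1] `<line>` line segment, #0000ff→cut S787 F1341: (69.8439,223.5170) → (11.2937,184.4336)

[2] `<path>` quadratic bezier, #0000ff→cut S787 F1341: (192.7174,160.3285) → (180.7395,158.0072) → (167.7214,156.0726) → (153.6632,154.5246) → (138.5649,153.3632) → (122.4264,152.5885) → (105.2478,152.2004) → (87.0291,152.1990) → (67.7702,152.5842)

G21
G90
G00 X69.8439 Y223.5170
M4 S787
G01 X11.2937 Y184.4336 F1341
M5
G00 X192.7174 Y160.3285
M4 S787
G01 X180.7395 Y158.0072 F1341
G01 X167.7214 Y156.0726
G01 X153.6632 Y154.5246
G01 X138.5649 Y153.3632
G01 X122.4264 Y152.5885
G01 X105.2478 Y152.2004
G01 X87.0291 Y152.1990
G01 X67.7702 Y152.5842
M5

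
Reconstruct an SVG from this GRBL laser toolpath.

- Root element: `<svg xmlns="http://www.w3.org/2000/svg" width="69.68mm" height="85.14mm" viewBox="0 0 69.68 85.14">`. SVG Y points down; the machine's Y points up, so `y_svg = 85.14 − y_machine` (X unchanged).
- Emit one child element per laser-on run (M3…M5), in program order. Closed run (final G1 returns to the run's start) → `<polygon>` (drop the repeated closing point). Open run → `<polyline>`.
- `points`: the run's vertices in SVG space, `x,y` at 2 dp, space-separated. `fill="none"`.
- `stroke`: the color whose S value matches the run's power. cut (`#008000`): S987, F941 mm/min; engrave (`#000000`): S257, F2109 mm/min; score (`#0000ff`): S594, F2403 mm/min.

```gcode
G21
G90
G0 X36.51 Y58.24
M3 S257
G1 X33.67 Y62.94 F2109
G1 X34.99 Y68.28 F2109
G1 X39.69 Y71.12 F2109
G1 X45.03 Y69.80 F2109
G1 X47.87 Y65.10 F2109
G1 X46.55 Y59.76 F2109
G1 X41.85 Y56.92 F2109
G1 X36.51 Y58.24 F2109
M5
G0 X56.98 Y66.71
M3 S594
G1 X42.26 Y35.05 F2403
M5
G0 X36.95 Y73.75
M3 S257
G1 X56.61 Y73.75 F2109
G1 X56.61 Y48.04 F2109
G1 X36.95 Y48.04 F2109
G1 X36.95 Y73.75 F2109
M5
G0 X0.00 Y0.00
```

y_svg = 85.14 − y_m.

[1] S257→`#000000` (engrave); closed run; points: 36.51,26.90 33.67,22.20 34.99,16.86 39.69,14.02 45.03,15.34 47.87,20.04 46.55,25.38 41.85,28.22

[2] S594→`#0000ff` (score); open run; points: 56.98,18.43 42.26,50.09

[3] S257→`#000000` (engrave); closed run; points: 36.95,11.39 56.61,11.39 56.61,37.10 36.95,37.10

<svg xmlns="http://www.w3.org/2000/svg" width="69.68mm" height="85.14mm" viewBox="0 0 69.68 85.14">
  <polygon points="36.51,26.90 33.67,22.20 34.99,16.86 39.69,14.02 45.03,15.34 47.87,20.04 46.55,25.38 41.85,28.22" fill="none" stroke="#000000"/>
  <polyline points="56.98,18.43 42.26,50.09" fill="none" stroke="#0000ff"/>
  <polygon points="36.95,11.39 56.61,11.39 56.61,37.10 36.95,37.10" fill="none" stroke="#000000"/>
</svg>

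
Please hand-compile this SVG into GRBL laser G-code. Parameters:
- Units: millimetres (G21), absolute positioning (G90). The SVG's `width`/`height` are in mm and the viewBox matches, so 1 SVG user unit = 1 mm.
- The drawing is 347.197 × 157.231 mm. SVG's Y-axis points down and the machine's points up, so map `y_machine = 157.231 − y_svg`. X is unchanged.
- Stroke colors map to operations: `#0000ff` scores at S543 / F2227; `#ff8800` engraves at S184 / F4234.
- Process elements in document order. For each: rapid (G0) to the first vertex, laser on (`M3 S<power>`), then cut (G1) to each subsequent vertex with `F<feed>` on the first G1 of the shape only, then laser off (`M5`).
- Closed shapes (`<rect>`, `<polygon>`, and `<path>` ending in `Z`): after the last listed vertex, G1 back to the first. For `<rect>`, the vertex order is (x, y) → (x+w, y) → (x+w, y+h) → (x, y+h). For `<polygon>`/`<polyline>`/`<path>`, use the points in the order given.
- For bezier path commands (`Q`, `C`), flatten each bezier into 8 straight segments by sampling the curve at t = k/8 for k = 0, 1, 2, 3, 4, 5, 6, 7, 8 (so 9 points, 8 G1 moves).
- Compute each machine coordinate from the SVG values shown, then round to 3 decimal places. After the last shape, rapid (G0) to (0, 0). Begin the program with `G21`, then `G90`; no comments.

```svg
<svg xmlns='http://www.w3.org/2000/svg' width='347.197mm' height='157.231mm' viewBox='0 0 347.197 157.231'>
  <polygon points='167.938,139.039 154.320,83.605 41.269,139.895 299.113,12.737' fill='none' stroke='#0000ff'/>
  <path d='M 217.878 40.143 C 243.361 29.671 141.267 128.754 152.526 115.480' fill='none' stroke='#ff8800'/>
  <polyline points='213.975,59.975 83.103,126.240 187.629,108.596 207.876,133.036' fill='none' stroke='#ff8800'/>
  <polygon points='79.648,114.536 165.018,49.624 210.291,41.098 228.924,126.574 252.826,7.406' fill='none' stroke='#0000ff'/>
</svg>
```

Since the viewBox matches the mm dimensions, user units are millimetres directly. The only transform is the Y-flip y_m = 157.231 − y_svg.

Shape 1 is a closed polygon drawn with `<polygon>`. Its stroke #0000ff means score at S543, F2227. After flipping Y the toolpath is (167.938,18.192) → (154.320,73.626) → (41.269,17.336) → (299.113,144.494) → (167.938,18.192), returning to the start.

Shape 2 is a cubic bezier drawn with `<path>`. Its stroke #ff8800 means engrave at S184, F4234. After flipping Y the toolpath is (217.878,117.088) → (221.925,116.313) → (216.834,107.868) → (205.430,94.353) → (190.536,78.369) → (174.975,62.516) → (161.571,49.395) → (153.147,41.607) → (152.526,41.751).

Shape 3 is a open polyline drawn with `<polyline>`. Its stroke #ff8800 means engrave at S184, F4234. After flipping Y the toolpath is (213.975,97.256) → (83.103,30.991) → (187.629,48.635) → (207.876,24.195).

Shape 4 is a closed polygon drawn with `<polygon>`. Its stroke #0000ff means score at S543, F2227. After flipping Y the toolpath is (79.648,42.695) → (165.018,107.607) → (210.291,116.133) → (228.924,30.657) → (252.826,149.825) → (79.648,42.695), returning to the start.

G21
G90
G0 X167.938 Y18.192
M3 S543
G1 X154.320 Y73.626 F2227
G1 X41.269 Y17.336
G1 X299.113 Y144.494
G1 X167.938 Y18.192
M5
G0 X217.878 Y117.088
M3 S184
G1 X221.925 Y116.313 F4234
G1 X216.834 Y107.868
G1 X205.430 Y94.353
G1 X190.536 Y78.369
G1 X174.975 Y62.516
G1 X161.571 Y49.395
G1 X153.147 Y41.607
G1 X152.526 Y41.751
M5
G0 X213.975 Y97.256
M3 S184
G1 X83.103 Y30.991 F4234
G1 X187.629 Y48.635
G1 X207.876 Y24.195
M5
G0 X79.648 Y42.695
M3 S543
G1 X165.018 Y107.607 F2227
G1 X210.291 Y116.133
G1 X228.924 Y30.657
G1 X252.826 Y149.825
G1 X79.648 Y42.695
M5
G0 X0.000 Y0.000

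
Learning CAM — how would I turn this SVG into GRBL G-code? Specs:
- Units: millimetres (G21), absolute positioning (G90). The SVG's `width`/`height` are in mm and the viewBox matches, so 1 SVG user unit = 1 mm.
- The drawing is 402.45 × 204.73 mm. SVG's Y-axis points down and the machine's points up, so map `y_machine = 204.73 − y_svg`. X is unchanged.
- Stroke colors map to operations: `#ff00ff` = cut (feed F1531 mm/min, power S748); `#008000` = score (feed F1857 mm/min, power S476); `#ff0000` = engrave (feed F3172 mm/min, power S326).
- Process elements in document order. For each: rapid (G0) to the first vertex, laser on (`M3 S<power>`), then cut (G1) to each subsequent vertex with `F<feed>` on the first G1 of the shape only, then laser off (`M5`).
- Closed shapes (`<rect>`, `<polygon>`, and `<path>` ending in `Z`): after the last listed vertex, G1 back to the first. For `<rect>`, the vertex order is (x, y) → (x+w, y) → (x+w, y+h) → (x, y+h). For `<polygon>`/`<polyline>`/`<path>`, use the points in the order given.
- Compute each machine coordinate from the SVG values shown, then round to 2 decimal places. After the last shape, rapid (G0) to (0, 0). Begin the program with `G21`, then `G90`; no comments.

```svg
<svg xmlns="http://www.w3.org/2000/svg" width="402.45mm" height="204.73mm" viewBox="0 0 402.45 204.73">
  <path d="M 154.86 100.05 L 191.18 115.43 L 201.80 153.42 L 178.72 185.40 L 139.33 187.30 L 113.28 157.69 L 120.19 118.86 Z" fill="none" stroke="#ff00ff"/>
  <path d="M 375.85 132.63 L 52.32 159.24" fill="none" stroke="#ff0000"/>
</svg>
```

viewBox `0 0 402.45 204.73` with mm width/height → 1 unit = 1 mm. Flip: y_m = 204.73 − y_svg.

**Shape 1** — `<path>` regular polygon, stroke `#ff00ff` → cut (S748, F1531). Machine vertices: (154.86,104.68) → (191.18,89.30) → (201.80,51.31) → (178.72,19.33) → (139.33,17.43) → (113.28,47.04) → (120.19,85.87) → (154.86,104.68). Closed: final G1 returns to the first vertex.

**Shape 2** — `<path>` line segment, stroke `#ff0000` → engrave (S326, F3172). Machine vertices: (375.85,72.10) → (52.32,45.49). Open path.

G21
G90
G0 X154.86 Y104.68
M3 S748
G1 X191.18 Y89.30 F1531
G1 X201.80 Y51.31
G1 X178.72 Y19.33
G1 X139.33 Y17.43
G1 X113.28 Y47.04
G1 X120.19 Y85.87
G1 X154.86 Y104.68
M5
G0 X375.85 Y72.10
M3 S326
G1 X52.32 Y45.49 F3172
M5
G0 X0.00 Y0.00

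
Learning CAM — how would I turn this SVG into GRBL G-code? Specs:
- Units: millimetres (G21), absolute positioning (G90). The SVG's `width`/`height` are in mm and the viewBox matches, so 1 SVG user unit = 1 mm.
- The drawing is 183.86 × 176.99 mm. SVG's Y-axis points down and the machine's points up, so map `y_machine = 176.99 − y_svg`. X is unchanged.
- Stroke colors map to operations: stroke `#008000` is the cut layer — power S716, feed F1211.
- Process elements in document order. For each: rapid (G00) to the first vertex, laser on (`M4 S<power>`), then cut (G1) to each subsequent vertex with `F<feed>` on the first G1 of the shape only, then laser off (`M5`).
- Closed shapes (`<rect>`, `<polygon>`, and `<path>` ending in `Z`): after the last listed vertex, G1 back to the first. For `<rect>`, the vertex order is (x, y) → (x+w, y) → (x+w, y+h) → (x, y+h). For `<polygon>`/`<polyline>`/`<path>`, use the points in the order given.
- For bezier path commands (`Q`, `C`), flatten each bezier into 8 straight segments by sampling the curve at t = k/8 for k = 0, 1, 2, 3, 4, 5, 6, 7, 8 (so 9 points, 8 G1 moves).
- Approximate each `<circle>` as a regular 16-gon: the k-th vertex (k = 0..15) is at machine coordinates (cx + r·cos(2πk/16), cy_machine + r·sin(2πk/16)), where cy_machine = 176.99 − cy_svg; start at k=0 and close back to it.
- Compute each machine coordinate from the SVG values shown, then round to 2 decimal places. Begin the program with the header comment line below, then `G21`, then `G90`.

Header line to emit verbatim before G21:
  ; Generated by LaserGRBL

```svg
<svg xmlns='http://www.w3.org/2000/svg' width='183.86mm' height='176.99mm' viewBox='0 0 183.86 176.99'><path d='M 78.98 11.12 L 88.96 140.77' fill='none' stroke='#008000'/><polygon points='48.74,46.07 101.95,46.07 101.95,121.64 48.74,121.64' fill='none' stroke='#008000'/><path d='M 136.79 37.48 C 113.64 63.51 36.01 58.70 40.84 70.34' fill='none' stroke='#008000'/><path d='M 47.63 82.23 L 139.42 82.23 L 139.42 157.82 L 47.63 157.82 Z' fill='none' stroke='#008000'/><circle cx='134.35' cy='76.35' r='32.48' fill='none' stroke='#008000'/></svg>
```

Since the viewBox matches the mm dimensions, user units are millimetres directly. The only transform is the Y-flip y_m = 176.99 − y_svg.

Shape 1 is a line segment drawn with `<path>`. Its stroke #008000 means cut at S716, F1211. After flipping Y the toolpath is (78.98,165.87) → (88.96,36.22).

Shape 2 is a rectangle drawn with `<polygon>`. Its stroke #008000 means cut at S716, F1211. After flipping Y the toolpath is (48.74,130.92) → (101.95,130.92) → (101.95,55.35) → (48.74,55.35) → (48.74,130.92), returning to the start.

Shape 3 is a cubic bezier drawn with `<path>`. Its stroke #008000 means cut at S716, F1211. After flipping Y the toolpath is (136.79,139.51) → (125.82,131.10) → (111.35,125.03) → (94.98,120.74) → (78.32,117.68) → (62.97,115.30) → (50.54,113.03) → (42.63,110.34) → (40.84,106.65).

Shape 4 is a rectangle drawn with `<path>`. Its stroke #008000 means cut at S716, F1211. After flipping Y the toolpath is (47.63,94.76) → (139.42,94.76) → (139.42,19.17) → (47.63,19.17) → (47.63,94.76), returning to the start.

Shape 5 is a circle drawn with `<circle>`. Its stroke #008000 means cut at S716, F1211. After flipping Y the toolpath is (166.83,100.64) → (164.36,113.07) → (157.32,123.61) → (146.78,130.65) → (134.35,133.12) → (121.92,130.65) → (111.38,123.61) → (104.34,113.07) → (101.87,100.64) → (104.34,88.21) → (111.38,77.67) → (121.92,70.63) → (134.35,68.16) → (146.78,70.63) → (157.32,77.67) → (164.36,88.21) → (166.83,100.64), returning to the start.

; Generated by LaserGRBL
G21
G90
G00 X78.98 Y165.87
M4 S716
G1 X88.96 Y36.22 F1211
M5
G00 X48.74 Y130.92
M4 S716
G1 X101.95 Y130.92 F1211
G1 X101.95 Y55.35
G1 X48.74 Y55.35
G1 X48.74 Y130.92
M5
G00 X136.79 Y139.51
M4 S716
G1 X125.82 Y131.10 F1211
G1 X111.35 Y125.03
G1 X94.98 Y120.74
G1 X78.32 Y117.68
G1 X62.97 Y115.30
G1 X50.54 Y113.03
G1 X42.63 Y110.34
G1 X40.84 Y106.65
M5
G00 X47.63 Y94.76
M4 S716
G1 X139.42 Y94.76 F1211
G1 X139.42 Y19.17
G1 X47.63 Y19.17
G1 X47.63 Y94.76
M5
G00 X166.83 Y100.64
M4 S716
G1 X164.36 Y113.07 F1211
G1 X157.32 Y123.61
G1 X146.78 Y130.65
G1 X134.35 Y133.12
G1 X121.92 Y130.65
G1 X111.38 Y123.61
G1 X104.34 Y113.07
G1 X101.87 Y100.64
G1 X104.34 Y88.21
G1 X111.38 Y77.67
G1 X121.92 Y70.63
G1 X134.35 Y68.16
G1 X146.78 Y70.63
G1 X157.32 Y77.67
G1 X164.36 Y88.21
G1 X166.83 Y100.64
M5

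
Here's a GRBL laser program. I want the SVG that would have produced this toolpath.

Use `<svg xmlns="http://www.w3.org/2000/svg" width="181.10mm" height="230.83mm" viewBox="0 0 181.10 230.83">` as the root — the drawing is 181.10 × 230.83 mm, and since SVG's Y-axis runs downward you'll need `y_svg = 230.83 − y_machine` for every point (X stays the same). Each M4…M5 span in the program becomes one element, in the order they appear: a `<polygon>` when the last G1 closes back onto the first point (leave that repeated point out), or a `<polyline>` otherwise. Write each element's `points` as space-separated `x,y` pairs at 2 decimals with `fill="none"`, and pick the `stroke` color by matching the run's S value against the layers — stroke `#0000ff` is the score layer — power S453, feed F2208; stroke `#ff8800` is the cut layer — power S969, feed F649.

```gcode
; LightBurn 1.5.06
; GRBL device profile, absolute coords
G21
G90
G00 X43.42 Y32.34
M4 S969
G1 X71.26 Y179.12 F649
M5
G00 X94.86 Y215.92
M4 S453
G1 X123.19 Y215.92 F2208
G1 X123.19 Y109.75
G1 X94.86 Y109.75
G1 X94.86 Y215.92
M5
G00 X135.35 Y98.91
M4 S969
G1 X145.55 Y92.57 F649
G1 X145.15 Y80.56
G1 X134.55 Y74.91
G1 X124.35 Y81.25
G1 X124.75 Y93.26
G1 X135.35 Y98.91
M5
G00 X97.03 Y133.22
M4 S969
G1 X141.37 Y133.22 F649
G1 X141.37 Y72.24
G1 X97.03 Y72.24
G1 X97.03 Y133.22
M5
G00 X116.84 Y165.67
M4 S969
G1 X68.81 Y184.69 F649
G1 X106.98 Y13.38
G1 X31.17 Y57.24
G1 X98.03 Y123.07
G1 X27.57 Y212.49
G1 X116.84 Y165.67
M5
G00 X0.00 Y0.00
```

<svg xmlns="http://www.w3.org/2000/svg" width="181.10mm" height="230.83mm" viewBox="0 0 181.10 230.83">
  <polyline points="43.42,198.49 71.26,51.71" fill="none" stroke="#ff8800"/>
  <polygon points="94.86,14.91 123.19,14.91 123.19,121.08 94.86,121.08" fill="none" stroke="#0000ff"/>
  <polygon points="135.35,131.92 145.55,138.26 145.15,150.27 134.55,155.92 124.35,149.58 124.75,137.57" fill="none" stroke="#ff8800"/>
  <polygon points="97.03,97.61 141.37,97.61 141.37,158.59 97.03,158.59" fill="none" stroke="#ff8800"/>
  <polygon points="116.84,65.16 68.81,46.14 106.98,217.45 31.17,173.59 98.03,107.76 27.57,18.34" fill="none" stroke="#ff8800"/>
</svg>

Each laser-on run becomes one SVG element. Flip Y back into SVG space with y_svg = 230.83 − y_machine.

Run 1: power S969 maps to stroke `#ff8800` (cut). The run is open, so emit a `<polyline>` with points (Y-flipped): 43.42,198.49 71.26,51.71.

Run 2: S453 ⇒ score layer `#0000ff`. The run returns to its start, so emit a `<polygon>` with points (Y-flipped): 94.86,14.91 123.19,14.91 123.19,121.08 94.86,121.08.

Run 3: the run's S969 means `#ff8800` (cut). The run returns to its start, so emit a `<polygon>` with points (Y-flipped): 135.35,131.92 145.55,138.26 145.15,150.27 134.55,155.92 124.35,149.58 124.75,137.57.

Run 4: S969 ⇒ cut layer `#ff8800`. The run returns to its start, so emit a `<polygon>` with points (Y-flipped): 97.03,97.61 141.37,97.61 141.37,158.59 97.03,158.59.

Run 5: the run's S969 means `#ff8800` (cut). The run returns to its start, so emit a `<polygon>` with points (Y-flipped): 116.84,65.16 68.81,46.14 106.98,217.45 31.17,173.59 98.03,107.76 27.57,18.34.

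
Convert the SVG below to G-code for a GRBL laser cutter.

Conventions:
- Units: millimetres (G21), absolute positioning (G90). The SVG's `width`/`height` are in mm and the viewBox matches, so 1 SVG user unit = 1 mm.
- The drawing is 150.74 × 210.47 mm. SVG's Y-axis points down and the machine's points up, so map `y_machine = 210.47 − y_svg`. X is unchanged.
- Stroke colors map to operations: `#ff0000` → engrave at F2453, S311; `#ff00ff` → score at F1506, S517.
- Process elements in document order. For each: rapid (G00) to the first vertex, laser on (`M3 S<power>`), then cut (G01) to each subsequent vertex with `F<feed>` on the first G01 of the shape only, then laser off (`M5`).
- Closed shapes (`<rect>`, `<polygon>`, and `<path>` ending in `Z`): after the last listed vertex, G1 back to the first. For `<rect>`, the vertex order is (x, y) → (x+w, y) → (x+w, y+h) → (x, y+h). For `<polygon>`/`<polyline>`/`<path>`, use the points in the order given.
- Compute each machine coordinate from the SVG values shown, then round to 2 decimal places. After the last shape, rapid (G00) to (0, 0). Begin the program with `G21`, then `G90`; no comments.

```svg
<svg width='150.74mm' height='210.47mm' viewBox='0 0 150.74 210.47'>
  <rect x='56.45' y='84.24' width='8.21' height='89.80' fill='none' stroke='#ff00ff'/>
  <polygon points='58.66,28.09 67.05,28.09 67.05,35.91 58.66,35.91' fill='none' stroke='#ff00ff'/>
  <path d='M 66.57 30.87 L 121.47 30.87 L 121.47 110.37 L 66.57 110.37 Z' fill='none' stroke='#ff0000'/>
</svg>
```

Since the viewBox matches the mm dimensions, user units are millimetres directly. The only transform is the Y-flip y_m = 210.47 − y_svg.

Shape 1 is a rectangle drawn with `<rect>`. Its stroke #ff00ff means score at S517, F1506. After flipping Y the toolpath is (56.45,126.23) → (64.66,126.23) → (64.66,36.43) → (56.45,36.43) → (56.45,126.23), returning to the start.

Shape 2 is a rectangle drawn with `<polygon>`. Its stroke #ff00ff means score at S517, F1506. After flipping Y the toolpath is (58.66,182.38) → (67.05,182.38) → (67.05,174.56) → (58.66,174.56) → (58.66,182.38), returning to the start.

Shape 3 is a rectangle drawn with `<path>`. Its stroke #ff0000 means engrave at S311, F2453. After flipping Y the toolpath is (66.57,179.60) → (121.47,179.60) → (121.47,100.10) → (66.57,100.10) → (66.57,179.60), returning to the start.

G21
G90
G00 X56.45 Y126.23
M3 S517
G01 X64.66 Y126.23 F1506
G01 X64.66 Y36.43
G01 X56.45 Y36.43
G01 X56.45 Y126.23
M5
G00 X58.66 Y182.38
M3 S517
G01 X67.05 Y182.38 F1506
G01 X67.05 Y174.56
G01 X58.66 Y174.56
G01 X58.66 Y182.38
M5
G00 X66.57 Y179.60
M3 S311
G01 X121.47 Y179.60 F2453
G01 X121.47 Y100.10
G01 X66.57 Y100.10
G01 X66.57 Y179.60
M5
G00 X0.00 Y0.00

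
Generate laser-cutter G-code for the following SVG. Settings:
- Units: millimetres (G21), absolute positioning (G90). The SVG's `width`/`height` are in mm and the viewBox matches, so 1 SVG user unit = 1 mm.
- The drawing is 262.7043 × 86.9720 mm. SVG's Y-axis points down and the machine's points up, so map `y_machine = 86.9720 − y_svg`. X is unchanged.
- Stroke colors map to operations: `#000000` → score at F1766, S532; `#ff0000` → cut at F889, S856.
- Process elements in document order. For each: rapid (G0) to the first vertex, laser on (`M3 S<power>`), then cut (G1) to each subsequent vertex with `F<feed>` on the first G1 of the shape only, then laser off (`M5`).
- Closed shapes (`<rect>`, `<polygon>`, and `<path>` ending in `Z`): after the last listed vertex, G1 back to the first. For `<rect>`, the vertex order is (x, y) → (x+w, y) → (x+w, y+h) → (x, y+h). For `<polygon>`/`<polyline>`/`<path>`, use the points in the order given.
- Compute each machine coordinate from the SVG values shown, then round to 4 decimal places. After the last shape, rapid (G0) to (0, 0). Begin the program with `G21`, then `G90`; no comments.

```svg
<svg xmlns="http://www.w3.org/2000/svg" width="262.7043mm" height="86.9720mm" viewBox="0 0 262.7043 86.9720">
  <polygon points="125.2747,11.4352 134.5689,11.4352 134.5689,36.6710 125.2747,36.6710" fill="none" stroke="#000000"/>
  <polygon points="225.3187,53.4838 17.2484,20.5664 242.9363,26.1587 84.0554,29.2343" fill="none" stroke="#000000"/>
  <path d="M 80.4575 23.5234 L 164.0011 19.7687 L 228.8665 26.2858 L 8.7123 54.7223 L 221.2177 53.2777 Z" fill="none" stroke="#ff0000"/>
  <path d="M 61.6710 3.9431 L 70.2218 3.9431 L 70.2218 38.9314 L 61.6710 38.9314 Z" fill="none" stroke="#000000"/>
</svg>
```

G21
G90
G0 X125.2747 Y75.5368
M3 S532
G1 X134.5689 Y75.5368 F1766
G1 X134.5689 Y50.3010
G1 X125.2747 Y50.3010
G1 X125.2747 Y75.5368
M5
G0 X225.3187 Y33.4882
M3 S532
G1 X17.2484 Y66.4056 F1766
G1 X242.9363 Y60.8133
G1 X84.0554 Y57.7377
G1 X225.3187 Y33.4882
M5
G0 X80.4575 Y63.4486
M3 S856
G1 X164.0011 Y67.2033 F889
G1 X228.8665 Y60.6862
G1 X8.7123 Y32.2497
G1 X221.2177 Y33.6943
G1 X80.4575 Y63.4486
M5
G0 X61.6710 Y83.0289
M3 S532
G1 X70.2218 Y83.0289 F1766
G1 X70.2218 Y48.0406
G1 X61.6710 Y48.0406
G1 X61.6710 Y83.0289
M5
G0 X0.0000 Y0.0000

viewBox `0 0 262.7043 86.9720` with mm width/height → 1 unit = 1 mm. Flip: y_m = 86.9720 − y_svg.

**Shape 1** — `<polygon>` rectangle, stroke `#000000` → score (S532, F1766). Machine vertices: (125.2747,75.5368) → (134.5689,75.5368) → (134.5689,50.3010) → (125.2747,50.3010) → (125.2747,75.5368). Closed: final G1 returns to the first vertex.

**Shape 2** — `<polygon>` closed polygon, stroke `#000000` → score (S532, F1766). Machine vertices: (225.3187,33.4882) → (17.2484,66.4056) → (242.9363,60.8133) → (84.0554,57.7377) → (225.3187,33.4882). Closed: final G1 returns to the first vertex.

**Shape 3** — `<path>` closed polygon, stroke `#ff0000` → cut (S856, F889). Machine vertices: (80.4575,63.4486) → (164.0011,67.2033) → (228.8665,60.6862) → (8.7123,32.2497) → (221.2177,33.6943) → (80.4575,63.4486). Closed: final G1 returns to the first vertex.

**Shape 4** — `<path>` rectangle, stroke `#000000` → score (S532, F1766). Machine vertices: (61.6710,83.0289) → (70.2218,83.0289) → (70.2218,48.0406) → (61.6710,48.0406) → (61.6710,83.0289). Closed: final G1 returns to the first vertex.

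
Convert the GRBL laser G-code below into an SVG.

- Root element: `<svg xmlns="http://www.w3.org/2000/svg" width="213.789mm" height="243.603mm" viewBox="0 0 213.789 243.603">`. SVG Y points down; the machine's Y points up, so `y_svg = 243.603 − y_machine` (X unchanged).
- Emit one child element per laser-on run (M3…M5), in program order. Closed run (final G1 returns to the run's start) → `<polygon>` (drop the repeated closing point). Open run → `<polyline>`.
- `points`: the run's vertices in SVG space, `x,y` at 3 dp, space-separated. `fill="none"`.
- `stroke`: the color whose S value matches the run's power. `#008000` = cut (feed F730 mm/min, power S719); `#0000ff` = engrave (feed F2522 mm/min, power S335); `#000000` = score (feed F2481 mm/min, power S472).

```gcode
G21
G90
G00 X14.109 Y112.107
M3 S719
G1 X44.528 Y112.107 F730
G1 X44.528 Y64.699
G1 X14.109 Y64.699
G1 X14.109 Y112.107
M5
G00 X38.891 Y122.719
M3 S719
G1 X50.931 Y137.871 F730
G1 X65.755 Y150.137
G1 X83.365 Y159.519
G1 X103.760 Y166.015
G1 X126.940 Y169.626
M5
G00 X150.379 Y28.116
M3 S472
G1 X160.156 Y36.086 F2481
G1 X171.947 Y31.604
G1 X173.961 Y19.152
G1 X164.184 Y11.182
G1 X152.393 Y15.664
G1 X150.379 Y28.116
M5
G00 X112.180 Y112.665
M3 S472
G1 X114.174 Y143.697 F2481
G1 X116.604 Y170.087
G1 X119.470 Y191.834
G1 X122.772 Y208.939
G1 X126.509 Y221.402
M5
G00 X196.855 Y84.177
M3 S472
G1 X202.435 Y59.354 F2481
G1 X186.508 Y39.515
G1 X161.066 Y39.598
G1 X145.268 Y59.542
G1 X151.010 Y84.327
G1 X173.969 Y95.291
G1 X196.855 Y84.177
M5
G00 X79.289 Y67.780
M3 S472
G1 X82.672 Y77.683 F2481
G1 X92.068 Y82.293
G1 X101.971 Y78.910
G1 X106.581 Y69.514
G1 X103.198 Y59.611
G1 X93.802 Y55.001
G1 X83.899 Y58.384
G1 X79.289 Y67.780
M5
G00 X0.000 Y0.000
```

y_svg = 243.603 − y_m.

[1] S719→`#008000` (cut); closed run; points: 14.109,131.496 44.528,131.496 44.528,178.904 14.109,178.904

[2] S719→`#008000` (cut); open run; points: 38.891,120.884 50.931,105.732 65.755,93.466 83.365,84.084 103.760,77.588 126.940,73.977

[3] S472→`#000000` (score); closed run; points: 150.379,215.487 160.156,207.517 171.947,211.999 173.961,224.451 164.184,232.421 152.393,227.939

[4] S472→`#000000` (score); open run; points: 112.180,130.938 114.174,99.906 116.604,73.516 119.470,51.769 122.772,34.664 126.509,22.201

[5] S472→`#000000` (score); closed run; points: 196.855,159.426 202.435,184.249 186.508,204.088 161.066,204.005 145.268,184.061 151.010,159.276 173.969,148.312

[6] S472→`#000000` (score); closed run; points: 79.289,175.823 82.672,165.920 92.068,161.310 101.971,164.693 106.581,174.089 103.198,183.992 93.802,188.602 83.899,185.219

<svg xmlns="http://www.w3.org/2000/svg" width="213.789mm" height="243.603mm" viewBox="0 0 213.789 243.603">
  <polygon points="14.109,131.496 44.528,131.496 44.528,178.904 14.109,178.904" fill="none" stroke="#008000"/>
  <polyline points="38.891,120.884 50.931,105.732 65.755,93.466 83.365,84.084 103.760,77.588 126.940,73.977" fill="none" stroke="#008000"/>
  <polygon points="150.379,215.487 160.156,207.517 171.947,211.999 173.961,224.451 164.184,232.421 152.393,227.939" fill="none" stroke="#000000"/>
  <polyline points="112.180,130.938 114.174,99.906 116.604,73.516 119.470,51.769 122.772,34.664 126.509,22.201" fill="none" stroke="#000000"/>
  <polygon points="196.855,159.426 202.435,184.249 186.508,204.088 161.066,204.005 145.268,184.061 151.010,159.276 173.969,148.312" fill="none" stroke="#000000"/>
  <polygon points="79.289,175.823 82.672,165.920 92.068,161.310 101.971,164.693 106.581,174.089 103.198,183.992 93.802,188.602 83.899,185.219" fill="none" stroke="#000000"/>
</svg>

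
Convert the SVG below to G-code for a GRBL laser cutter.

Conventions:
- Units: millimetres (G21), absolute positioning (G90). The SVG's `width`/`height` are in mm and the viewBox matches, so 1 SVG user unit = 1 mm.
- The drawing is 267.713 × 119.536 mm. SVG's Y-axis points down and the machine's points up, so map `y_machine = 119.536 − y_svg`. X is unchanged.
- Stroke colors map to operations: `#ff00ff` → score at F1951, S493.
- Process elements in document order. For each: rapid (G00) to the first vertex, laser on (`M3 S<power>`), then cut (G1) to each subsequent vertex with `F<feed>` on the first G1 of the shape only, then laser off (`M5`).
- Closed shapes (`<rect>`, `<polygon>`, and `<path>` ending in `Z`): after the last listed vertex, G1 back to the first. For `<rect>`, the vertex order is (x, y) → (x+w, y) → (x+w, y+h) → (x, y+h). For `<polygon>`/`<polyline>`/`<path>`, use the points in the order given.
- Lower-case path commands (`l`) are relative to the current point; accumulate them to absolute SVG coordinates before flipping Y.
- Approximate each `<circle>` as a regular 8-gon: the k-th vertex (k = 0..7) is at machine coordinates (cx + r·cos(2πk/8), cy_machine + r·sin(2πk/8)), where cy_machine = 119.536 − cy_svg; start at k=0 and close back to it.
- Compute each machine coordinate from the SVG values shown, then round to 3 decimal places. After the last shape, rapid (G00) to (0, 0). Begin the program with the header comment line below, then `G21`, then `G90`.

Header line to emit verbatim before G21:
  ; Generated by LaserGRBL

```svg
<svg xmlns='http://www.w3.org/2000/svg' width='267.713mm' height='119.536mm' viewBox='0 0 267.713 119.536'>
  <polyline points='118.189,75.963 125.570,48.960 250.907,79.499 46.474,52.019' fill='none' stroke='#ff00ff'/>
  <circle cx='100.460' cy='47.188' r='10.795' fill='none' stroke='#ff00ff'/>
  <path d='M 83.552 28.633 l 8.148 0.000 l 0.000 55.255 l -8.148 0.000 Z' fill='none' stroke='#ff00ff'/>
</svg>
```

; Generated by LaserGRBL
G21
G90
G00 X118.189 Y43.573
M3 S493
G1 X125.570 Y70.576 F1951
G1 X250.907 Y40.037
G1 X46.474 Y67.517
M5
G00 X111.255 Y72.348
M3 S493
G1 X108.093 Y79.981 F1951
G1 X100.460 Y83.143
G1 X92.827 Y79.981
G1 X89.665 Y72.348
G1 X92.827 Y64.715
G1 X100.460 Y61.553
G1 X108.093 Y64.715
G1 X111.255 Y72.348
M5
G00 X83.552 Y90.903
M3 S493
G1 X91.700 Y90.903 F1951
G1 X91.700 Y35.648
G1 X83.552 Y35.648
G1 X83.552 Y90.903
M5
G00 X0.000 Y0.000

1 u = 1 mm; y_m = 119.536 − y.

[1] `<polyline>` open polyline, #ff00ff→score S493 F1951: (118.189,43.573) → (125.570,70.576) → (250.907,40.037) → (46.474,67.517)

[2] `<circle>` circle, #ff00ff→score S493 F1951: (111.255,72.348) → (108.093,79.981) → (100.460,83.143) → (92.827,79.981) → (89.665,72.348) → (92.827,64.715) → (100.460,61.553) → (108.093,64.715) → (111.255,72.348) (closed)

[3] `<path>` rectangle, #ff00ff→score S493 F1951: (83.552,90.903) → (91.700,90.903) → (91.700,35.648) → (83.552,35.648) → (83.552,90.903) (closed)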